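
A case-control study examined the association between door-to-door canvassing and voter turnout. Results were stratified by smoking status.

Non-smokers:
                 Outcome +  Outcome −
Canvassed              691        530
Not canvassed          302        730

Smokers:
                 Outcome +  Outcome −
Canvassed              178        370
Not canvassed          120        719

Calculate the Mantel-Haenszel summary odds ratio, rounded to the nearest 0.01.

OR_MH = Σ(aᵢdᵢ/nᵢ) / Σ(bᵢcᵢ/nᵢ), where nᵢ is the stratum total.
Stratum 1 (Non-smokers): n = 2253; a·d/n = 691·730/2253 = 223.8926; b·c/n = 530·302/2253 = 71.0431
Stratum 2 (Smokers): n = 1387; a·d/n = 178·719/1387 = 92.2725; b·c/n = 370·120/1387 = 32.0115
OR_MH = (223.8926 + 92.2725) / (71.0431 + 32.0115) = 316.1651 / 103.0546 = 3.06794

3.07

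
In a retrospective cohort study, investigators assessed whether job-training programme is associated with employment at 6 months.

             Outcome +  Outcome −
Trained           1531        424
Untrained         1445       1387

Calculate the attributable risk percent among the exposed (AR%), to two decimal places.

34.85

Cells: a = 1531, b = 424, c = 1445, d = 1387.
Risk in exposed = 1531/1955 = 0.78312; risk in unexposed = 1445/2832 = 0.51024.
RR = 0.78312/0.51024 = 1.53481
AR% = (RR − 1)/RR × 100 = (1.53481 − 1)/1.53481 × 100 = 34.8452%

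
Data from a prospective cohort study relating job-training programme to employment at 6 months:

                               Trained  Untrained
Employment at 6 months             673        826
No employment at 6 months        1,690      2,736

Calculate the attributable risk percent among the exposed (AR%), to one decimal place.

18.6

Reading the table with exposure as columns: a = 673 (Trained, case), b = 1690 (Trained, non-case), c = 826 (Untrained, case), d = 2736.
Risk in exposed = 673/2363 = 0.28481; risk in unexposed = 826/3562 = 0.23189.
RR = 0.28481/0.23189 = 1.22819
AR% = (RR − 1)/RR × 100 = (1.22819 − 1)/1.22819 × 100 = 18.5793%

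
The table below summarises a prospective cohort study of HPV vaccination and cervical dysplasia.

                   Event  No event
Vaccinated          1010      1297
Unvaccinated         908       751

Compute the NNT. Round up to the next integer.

Risk in treated group = 1010/2307 = 0.43780; risk in control = 908/1659 = 0.54732.
Absolute risk reduction = 0.54732 − 0.43780 = 0.10952
NNT = 1 / ARR = 1 / 0.10952 = 9.131 → round up → 10

10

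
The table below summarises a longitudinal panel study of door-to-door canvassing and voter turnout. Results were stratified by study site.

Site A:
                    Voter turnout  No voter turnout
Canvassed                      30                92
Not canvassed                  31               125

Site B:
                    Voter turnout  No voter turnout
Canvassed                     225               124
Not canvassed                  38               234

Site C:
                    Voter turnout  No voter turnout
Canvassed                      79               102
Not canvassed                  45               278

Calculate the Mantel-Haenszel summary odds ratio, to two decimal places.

5.26

OR_MH = Σ(aᵢdᵢ/nᵢ) / Σ(bᵢcᵢ/nᵢ), where nᵢ is the stratum total.
Stratum 1 (Site A): n = 278; a·d/n = 30·125/278 = 13.4892; b·c/n = 92·31/278 = 10.2590
Stratum 2 (Site B): n = 621; a·d/n = 225·234/621 = 84.7826; b·c/n = 124·38/621 = 7.5878
Stratum 3 (Site C): n = 504; a·d/n = 79·278/504 = 43.5754; b·c/n = 102·45/504 = 9.1071
OR_MH = (13.4892 + 84.7826 + 43.5754) / (10.2590 + 7.5878 + 9.1071) = 141.8472 / 26.9539 = 5.26259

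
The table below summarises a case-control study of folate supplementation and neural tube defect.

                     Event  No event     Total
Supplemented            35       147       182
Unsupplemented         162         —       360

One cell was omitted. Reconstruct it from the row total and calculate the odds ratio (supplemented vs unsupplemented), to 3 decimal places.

0.291

The missing cell is in the unexposed row: 360 − 162 = 198.
So a = 35, b = 147, c = 162, d = 198.
OR = (a·d)/(b·c) = (35 × 198) / (147 × 162) = 6930 / 23814 = 0.29101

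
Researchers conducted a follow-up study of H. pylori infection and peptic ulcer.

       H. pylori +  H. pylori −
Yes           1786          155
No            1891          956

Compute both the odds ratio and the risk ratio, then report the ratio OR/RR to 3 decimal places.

1.673

Reading the table with exposure as columns: a = 1786 (H. pylori +, case), b = 1891 (H. pylori +, non-case), c = 155 (H. pylori −, case), d = 956.
OR = (1786·956)/(1891·155) = 1707416/293105 = 5.82527
Risk in exposed = 1786/3677 = 0.48572; risk in unexposed = 155/1111 = 0.13951; RR = 3.48153
OR/RR = 5.82527 / 3.48153 = 1.67319
The outcome is not rare, so the OR lies further from 1 than the RR.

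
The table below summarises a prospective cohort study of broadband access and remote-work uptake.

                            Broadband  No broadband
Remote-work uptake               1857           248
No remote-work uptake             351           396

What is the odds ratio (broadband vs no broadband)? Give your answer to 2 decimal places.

Reading the table with exposure as columns: a = 1857 (Broadband, case), b = 351 (Broadband, non-case), c = 248 (No broadband, case), d = 396.
OR = (a·d)/(b·c) = (1857 × 396) / (351 × 248) = 735372 / 87048 = 8.44789
The odds of remote-work uptake are about 8.45 times as high in the broadband group.

8.45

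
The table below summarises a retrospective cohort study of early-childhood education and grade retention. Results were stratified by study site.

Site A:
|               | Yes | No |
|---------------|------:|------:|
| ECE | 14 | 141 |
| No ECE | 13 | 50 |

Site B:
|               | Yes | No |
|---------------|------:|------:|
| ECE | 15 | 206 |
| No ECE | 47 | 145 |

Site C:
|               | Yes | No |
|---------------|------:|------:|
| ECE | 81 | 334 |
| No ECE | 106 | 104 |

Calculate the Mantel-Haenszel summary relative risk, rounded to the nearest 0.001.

RR_MH = Σ(aᵢ·n₀ᵢ/nᵢ) / Σ(cᵢ·n₁ᵢ/nᵢ), with n₁ᵢ = aᵢ+bᵢ (exposed), n₀ᵢ = cᵢ+dᵢ (unexposed), nᵢ = n₁ᵢ+n₀ᵢ.
Stratum 1 (Site A): n₁ = 155, n₀ = 63, n = 218; a·n₀/n = 14·63/218 = 4.0459; c·n₁/n = 13·155/218 = 9.2431
Stratum 2 (Site B): n₁ = 221, n₀ = 192, n = 413; a·n₀/n = 15·192/413 = 6.9734; c·n₁/n = 47·221/413 = 25.1501
Stratum 3 (Site C): n₁ = 415, n₀ = 210, n = 625; a·n₀/n = 81·210/625 = 27.2160; c·n₁/n = 106·415/625 = 70.3840
RR_MH = (4.0459 + 6.9734 + 27.2160) / (9.2431 + 25.1501 + 70.3840) = 38.2352 / 104.7772 = 0.36492

0.365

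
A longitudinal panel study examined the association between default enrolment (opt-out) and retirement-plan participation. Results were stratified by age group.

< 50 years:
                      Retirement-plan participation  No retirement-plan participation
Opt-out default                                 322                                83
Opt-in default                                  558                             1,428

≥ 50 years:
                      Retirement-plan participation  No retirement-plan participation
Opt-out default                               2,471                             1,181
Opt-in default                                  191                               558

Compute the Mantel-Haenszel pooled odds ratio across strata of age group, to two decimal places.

OR_MH = Σ(aᵢdᵢ/nᵢ) / Σ(bᵢcᵢ/nᵢ), where nᵢ is the stratum total.
Stratum 1 (< 50 years): n = 2391; a·d/n = 322·1428/2391 = 192.3112; b·c/n = 83·558/2391 = 19.3701
Stratum 2 (≥ 50 years): n = 4401; a·d/n = 2471·558/4401 = 313.2965; b·c/n = 1181·191/4401 = 51.2545
OR_MH = (192.3112 + 313.2965) / (19.3701 + 51.2545) = 505.6077 / 70.6246 = 7.15908

7.16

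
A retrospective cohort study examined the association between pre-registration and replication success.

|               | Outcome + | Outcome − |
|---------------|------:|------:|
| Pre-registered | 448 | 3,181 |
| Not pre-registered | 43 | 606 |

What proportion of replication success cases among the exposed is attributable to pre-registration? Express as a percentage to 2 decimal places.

46.33

Cells: a = 448, b = 3181, c = 43, d = 606.
Risk in exposed = 448/3629 = 0.12345; risk in unexposed = 43/649 = 0.06626.
RR = 0.12345/0.06626 = 1.86323
AR% = (RR − 1)/RR × 100 = (1.86323 − 1)/1.86323 × 100 = 46.3299%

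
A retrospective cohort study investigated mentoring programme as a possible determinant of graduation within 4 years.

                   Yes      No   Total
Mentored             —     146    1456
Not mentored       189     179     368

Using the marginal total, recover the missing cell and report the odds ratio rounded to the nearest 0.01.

8.50

The missing cell is in the exposed row: 1456 − 146 = 1310.
So a = 1310, b = 146, c = 189, d = 179.
OR = (a·d)/(b·c) = (1310 × 179) / (146 × 189) = 234490 / 27594 = 8.49786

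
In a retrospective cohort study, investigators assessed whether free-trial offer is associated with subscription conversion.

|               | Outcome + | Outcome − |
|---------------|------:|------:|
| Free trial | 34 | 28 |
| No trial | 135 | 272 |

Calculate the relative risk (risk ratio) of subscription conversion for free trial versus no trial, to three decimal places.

1.653

Cells: a = 34, b = 28, c = 135, d = 272.
Risk in exposed = 34/62 = 0.54839; risk in unexposed = 135/407 = 0.33170.
RR = 0.54839 / 0.33170 = 1.65329
The risk among the exposed is 1.65 times that among the unexposed.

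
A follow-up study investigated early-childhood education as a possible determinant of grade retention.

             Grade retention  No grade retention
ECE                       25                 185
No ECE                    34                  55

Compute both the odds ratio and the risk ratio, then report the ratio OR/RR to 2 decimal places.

Cells: a = 25, b = 185, c = 34, d = 55.
OR = (25·55)/(185·34) = 1375/6290 = 0.21860
Risk in exposed = 25/210 = 0.11905; risk in unexposed = 34/89 = 0.38202; RR = 0.31162
OR/RR = 0.21860 / 0.31162 = 0.70149
The outcome is not rare, so the OR lies further from 1 than the RR.

0.70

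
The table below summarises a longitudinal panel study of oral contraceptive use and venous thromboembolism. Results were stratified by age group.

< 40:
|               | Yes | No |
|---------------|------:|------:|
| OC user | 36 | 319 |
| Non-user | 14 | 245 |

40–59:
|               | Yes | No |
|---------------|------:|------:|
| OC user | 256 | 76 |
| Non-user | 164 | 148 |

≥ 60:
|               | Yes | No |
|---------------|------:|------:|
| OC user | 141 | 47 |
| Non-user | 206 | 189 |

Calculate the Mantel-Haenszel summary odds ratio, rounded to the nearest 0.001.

OR_MH = Σ(aᵢdᵢ/nᵢ) / Σ(bᵢcᵢ/nᵢ), where nᵢ is the stratum total.
Stratum 1 (< 40): n = 614; a·d/n = 36·245/614 = 14.3648; b·c/n = 319·14/614 = 7.2736
Stratum 2 (40–59): n = 644; a·d/n = 256·148/644 = 58.8323; b·c/n = 76·164/644 = 19.3540
Stratum 3 (≥ 60): n = 583; a·d/n = 141·189/583 = 45.7101; b·c/n = 47·206/583 = 16.6072
OR_MH = (14.3648 + 58.8323 + 45.7101) / (7.2736 + 19.3540 + 16.6072) = 118.9072 / 43.2349 = 2.75026

2.750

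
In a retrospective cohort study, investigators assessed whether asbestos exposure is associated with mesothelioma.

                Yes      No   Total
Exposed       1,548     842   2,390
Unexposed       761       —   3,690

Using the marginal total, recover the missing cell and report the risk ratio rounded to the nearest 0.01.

The missing cell is in the unexposed row: 3690 − 761 = 2929.
So a = 1548, b = 842, c = 761, d = 2929.
RR = [a/(a+b)] / [c/(c+d)] = (1548/2390) / (761/3690) = 0.64770/0.20623 = 3.14062

3.14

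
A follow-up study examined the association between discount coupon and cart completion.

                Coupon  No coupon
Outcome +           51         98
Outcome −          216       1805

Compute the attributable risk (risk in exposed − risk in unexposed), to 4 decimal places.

0.1395

Reading the table with exposure as columns: a = 51 (Coupon, case), b = 216 (Coupon, non-case), c = 98 (No coupon, case), d = 1805.
Risk in exposed = 51/267 = 0.191011; risk in unexposed = 98/1903 = 0.051498.
Risk difference = 0.191011 − 0.051498 = 0.139514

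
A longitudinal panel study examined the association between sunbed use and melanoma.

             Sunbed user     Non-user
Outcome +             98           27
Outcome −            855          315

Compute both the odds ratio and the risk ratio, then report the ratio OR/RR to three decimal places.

Reading the table with exposure as columns: a = 98 (Sunbed user, case), b = 855 (Sunbed user, non-case), c = 27 (Non-user, case), d = 315.
OR = (98·315)/(855·27) = 30870/23085 = 1.33723
Risk in exposed = 98/953 = 0.10283; risk in unexposed = 27/342 = 0.07895; RR = 1.30255
OR/RR = 1.33723 / 1.30255 = 1.02662
The outcome is not rare, so the OR lies further from 1 than the RR.

1.027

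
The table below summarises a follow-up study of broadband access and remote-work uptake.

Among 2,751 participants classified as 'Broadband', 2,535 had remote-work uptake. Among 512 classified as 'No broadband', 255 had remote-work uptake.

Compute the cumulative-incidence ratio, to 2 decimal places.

From the description: a = 2535, b = 216, c = 255, d = 257.
Risk in exposed = 2535/2751 = 0.92148; risk in unexposed = 255/512 = 0.49805.
RR = 0.92148 / 0.49805 = 1.85019
The risk among the exposed is 1.85 times that among the unexposed.

1.85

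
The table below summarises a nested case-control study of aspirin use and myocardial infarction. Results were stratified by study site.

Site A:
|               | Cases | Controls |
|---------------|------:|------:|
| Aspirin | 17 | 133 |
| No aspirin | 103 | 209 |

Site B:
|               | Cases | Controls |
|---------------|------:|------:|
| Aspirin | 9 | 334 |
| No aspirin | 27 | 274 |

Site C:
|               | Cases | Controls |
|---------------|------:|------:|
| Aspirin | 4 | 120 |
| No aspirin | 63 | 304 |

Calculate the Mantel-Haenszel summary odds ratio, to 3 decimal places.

0.237

OR_MH = Σ(aᵢdᵢ/nᵢ) / Σ(bᵢcᵢ/nᵢ), where nᵢ is the stratum total.
Stratum 1 (Site A): n = 462; a·d/n = 17·209/462 = 7.6905; b·c/n = 133·103/462 = 29.6515
Stratum 2 (Site B): n = 644; a·d/n = 9·274/644 = 3.8292; b·c/n = 334·27/644 = 14.0031
Stratum 3 (Site C): n = 491; a·d/n = 4·304/491 = 2.4766; b·c/n = 120·63/491 = 15.3971
OR_MH = (7.6905 + 3.8292 + 2.4766) / (29.6515 + 14.0031 + 15.3971) = 13.9962 / 59.0518 = 0.23702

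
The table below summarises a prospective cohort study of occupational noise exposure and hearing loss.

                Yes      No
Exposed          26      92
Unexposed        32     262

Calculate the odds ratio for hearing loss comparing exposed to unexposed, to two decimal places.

Cells: a = 26, b = 92, c = 32, d = 262.
OR = (a·d)/(b·c) = (26 × 262) / (92 × 32) = 6812 / 2944 = 2.31386
The odds of hearing loss are about 2.31 times as high in the exposed group.

2.31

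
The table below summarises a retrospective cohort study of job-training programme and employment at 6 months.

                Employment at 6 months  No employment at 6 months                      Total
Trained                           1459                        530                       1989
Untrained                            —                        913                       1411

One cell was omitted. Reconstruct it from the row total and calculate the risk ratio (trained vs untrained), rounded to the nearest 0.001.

The missing cell is in the unexposed row: 1411 − 913 = 498.
So a = 1459, b = 530, c = 498, d = 913.
RR = [a/(a+b)] / [c/(c+d)] = (1459/1989) / (498/1411) = 0.73353/0.35294 = 2.07835

2.078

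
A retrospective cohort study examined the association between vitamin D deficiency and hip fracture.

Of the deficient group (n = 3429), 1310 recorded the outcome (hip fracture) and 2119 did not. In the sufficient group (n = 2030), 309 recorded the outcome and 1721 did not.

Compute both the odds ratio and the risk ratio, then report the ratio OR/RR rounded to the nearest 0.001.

From the description: a = 1310, b = 2119, c = 309, d = 1721.
OR = (1310·1721)/(2119·309) = 2254510/654771 = 3.44320
Risk in exposed = 1310/3429 = 0.38204; risk in unexposed = 309/2030 = 0.15222; RR = 2.50981
OR/RR = 3.44320 / 2.50981 = 1.37190
The outcome is not rare, so the OR lies further from 1 than the RR.

1.372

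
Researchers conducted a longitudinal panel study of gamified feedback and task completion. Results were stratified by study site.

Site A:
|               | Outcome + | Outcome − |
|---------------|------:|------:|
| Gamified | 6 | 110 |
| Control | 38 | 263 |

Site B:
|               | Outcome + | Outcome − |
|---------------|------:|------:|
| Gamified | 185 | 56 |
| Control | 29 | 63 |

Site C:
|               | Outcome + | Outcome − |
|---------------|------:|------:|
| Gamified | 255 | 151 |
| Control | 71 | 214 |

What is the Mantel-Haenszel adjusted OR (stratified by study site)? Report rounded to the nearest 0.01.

OR_MH = Σ(aᵢdᵢ/nᵢ) / Σ(bᵢcᵢ/nᵢ), where nᵢ is the stratum total.
Stratum 1 (Site A): n = 417; a·d/n = 6·263/417 = 3.7842; b·c/n = 110·38/417 = 10.0240
Stratum 2 (Site B): n = 333; a·d/n = 185·63/333 = 35.0000; b·c/n = 56·29/333 = 4.8769
Stratum 3 (Site C): n = 691; a·d/n = 255·214/691 = 78.9725; b·c/n = 151·71/691 = 15.5152
OR_MH = (3.7842 + 35.0000 + 78.9725) / (10.0240 + 4.8769 + 15.5152) = 117.7567 / 30.4161 = 3.87153

3.87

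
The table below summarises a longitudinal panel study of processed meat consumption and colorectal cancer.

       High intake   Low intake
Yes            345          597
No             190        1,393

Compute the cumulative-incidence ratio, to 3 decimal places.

2.150

Reading the table with exposure as columns: a = 345 (High intake, case), b = 190 (High intake, non-case), c = 597 (Low intake, case), d = 1393.
Risk in exposed = 345/535 = 0.64486; risk in unexposed = 597/1990 = 0.30000.
RR = 0.64486 / 0.30000 = 2.14953
The risk among the exposed is 2.15 times that among the unexposed.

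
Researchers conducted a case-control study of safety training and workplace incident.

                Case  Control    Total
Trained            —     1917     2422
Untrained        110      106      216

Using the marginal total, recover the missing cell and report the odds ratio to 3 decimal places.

0.254

The missing cell is in the exposed row: 2422 − 1917 = 505.
So a = 505, b = 1917, c = 110, d = 106.
OR = (a·d)/(b·c) = (505 × 106) / (1917 × 110) = 53530 / 210870 = 0.25385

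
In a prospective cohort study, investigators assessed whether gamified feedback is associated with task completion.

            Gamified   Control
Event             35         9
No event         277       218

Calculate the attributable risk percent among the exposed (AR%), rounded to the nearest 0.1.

Reading the table with exposure as columns: a = 35 (Gamified, case), b = 277 (Gamified, non-case), c = 9 (Control, case), d = 218.
Risk in exposed = 35/312 = 0.11218; risk in unexposed = 9/227 = 0.03965.
RR = 0.11218/0.03965 = 2.82942
AR% = (RR − 1)/RR × 100 = (2.82942 − 1)/2.82942 × 100 = 64.6570%

64.7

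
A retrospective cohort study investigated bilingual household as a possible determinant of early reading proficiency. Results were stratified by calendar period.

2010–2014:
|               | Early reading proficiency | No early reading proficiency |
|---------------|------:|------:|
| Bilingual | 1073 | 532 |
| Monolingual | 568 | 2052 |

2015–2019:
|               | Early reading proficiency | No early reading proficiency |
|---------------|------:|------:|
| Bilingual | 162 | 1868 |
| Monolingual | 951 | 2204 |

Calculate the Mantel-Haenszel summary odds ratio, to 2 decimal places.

1.42

OR_MH = Σ(aᵢdᵢ/nᵢ) / Σ(bᵢcᵢ/nᵢ), where nᵢ is the stratum total.
Stratum 1 (2010–2014): n = 4225; a·d/n = 1073·2052/4225 = 521.1351; b·c/n = 532·568/4225 = 71.5209
Stratum 2 (2015–2019): n = 5185; a·d/n = 162·2204/5185 = 68.8617; b·c/n = 1868·951/5185 = 342.6168
OR_MH = (521.1351 + 68.8617) / (71.5209 + 342.6168) = 589.9969 / 414.1377 = 1.42464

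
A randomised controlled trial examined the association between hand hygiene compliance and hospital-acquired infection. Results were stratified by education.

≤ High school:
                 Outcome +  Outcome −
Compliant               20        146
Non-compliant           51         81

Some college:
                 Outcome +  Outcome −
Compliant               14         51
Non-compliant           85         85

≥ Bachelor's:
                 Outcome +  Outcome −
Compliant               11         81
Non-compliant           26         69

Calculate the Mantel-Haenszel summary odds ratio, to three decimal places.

OR_MH = Σ(aᵢdᵢ/nᵢ) / Σ(bᵢcᵢ/nᵢ), where nᵢ is the stratum total.
Stratum 1 (≤ High school): n = 298; a·d/n = 20·81/298 = 5.4362; b·c/n = 146·51/298 = 24.9866
Stratum 2 (Some college): n = 235; a·d/n = 14·85/235 = 5.0638; b·c/n = 51·85/235 = 18.4468
Stratum 3 (≥ Bachelor's): n = 187; a·d/n = 11·69/187 = 4.0588; b·c/n = 81·26/187 = 11.2620
OR_MH = (5.4362 + 5.0638 + 4.0588) / (24.9866 + 18.4468 + 11.2620) = 14.5589 / 54.6954 = 0.26618

0.266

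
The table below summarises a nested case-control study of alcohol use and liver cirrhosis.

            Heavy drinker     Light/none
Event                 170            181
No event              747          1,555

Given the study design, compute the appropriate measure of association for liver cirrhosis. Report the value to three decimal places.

Reading the table with exposure as columns: a = 170 (Heavy drinker, case), b = 747 (Heavy drinker, non-case), c = 181 (Light/none, case), d = 1555.
This is a nested case-control study: participants were sampled on outcome status, so risks in the source population cannot be estimated directly — relative risk is not valid here. The odds ratio is the appropriate measure.
OR = (a·d)/(b·c) = (170 × 1555) / (747 × 181) = 264350 / 135207 = 1.95515

1.955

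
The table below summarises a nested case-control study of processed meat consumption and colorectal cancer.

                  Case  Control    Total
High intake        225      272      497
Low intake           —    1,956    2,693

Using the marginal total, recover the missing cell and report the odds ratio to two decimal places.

The missing cell is in the unexposed row: 2693 − 1956 = 737.
So a = 225, b = 272, c = 737, d = 1956.
OR = (a·d)/(b·c) = (225 × 1956) / (272 × 737) = 440100 / 200464 = 2.19541

2.20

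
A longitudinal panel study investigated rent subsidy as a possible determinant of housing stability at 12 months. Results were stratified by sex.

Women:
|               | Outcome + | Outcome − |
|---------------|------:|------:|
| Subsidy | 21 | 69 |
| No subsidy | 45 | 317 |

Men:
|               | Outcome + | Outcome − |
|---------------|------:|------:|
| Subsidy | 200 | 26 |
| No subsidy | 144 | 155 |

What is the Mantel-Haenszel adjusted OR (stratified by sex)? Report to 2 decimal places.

OR_MH = Σ(aᵢdᵢ/nᵢ) / Σ(bᵢcᵢ/nᵢ), where nᵢ is the stratum total.
Stratum 1 (Women): n = 452; a·d/n = 21·317/452 = 14.7279; b·c/n = 69·45/452 = 6.8695
Stratum 2 (Men): n = 525; a·d/n = 200·155/525 = 59.0476; b·c/n = 26·144/525 = 7.1314
OR_MH = (14.7279 + 59.0476) / (6.8695 + 7.1314) = 73.7755 / 14.0009 = 5.26934

5.27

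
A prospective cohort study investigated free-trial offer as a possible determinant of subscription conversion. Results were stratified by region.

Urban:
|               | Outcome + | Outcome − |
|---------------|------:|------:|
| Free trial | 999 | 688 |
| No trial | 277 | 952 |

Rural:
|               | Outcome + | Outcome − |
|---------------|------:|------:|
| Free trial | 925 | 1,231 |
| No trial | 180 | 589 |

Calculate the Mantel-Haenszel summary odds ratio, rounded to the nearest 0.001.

OR_MH = Σ(aᵢdᵢ/nᵢ) / Σ(bᵢcᵢ/nᵢ), where nᵢ is the stratum total.
Stratum 1 (Urban): n = 2916; a·d/n = 999·952/2916 = 326.1481; b·c/n = 688·277/2916 = 65.3553
Stratum 2 (Rural): n = 2925; a·d/n = 925·589/2925 = 186.2650; b·c/n = 1231·180/2925 = 75.7538
OR_MH = (326.1481 + 186.2650) / (65.3553 + 75.7538) = 512.4131 / 141.1091 = 3.63133

3.631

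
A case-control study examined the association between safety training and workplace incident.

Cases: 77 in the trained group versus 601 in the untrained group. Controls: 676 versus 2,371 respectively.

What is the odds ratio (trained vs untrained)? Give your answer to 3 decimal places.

0.449

From the description: a = 77, b = 676, c = 601, d = 2371.
OR = (a·d)/(b·c) = (77 × 2371) / (676 × 601) = 182567 / 406276 = 0.44937
Exposure is associated with lower odds of workplace incident (OR = 0.45 < 1).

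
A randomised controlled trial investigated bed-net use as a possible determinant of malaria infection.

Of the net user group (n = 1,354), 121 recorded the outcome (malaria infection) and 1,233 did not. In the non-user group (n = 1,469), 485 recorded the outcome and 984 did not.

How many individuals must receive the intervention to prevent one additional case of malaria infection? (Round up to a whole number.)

Risk in treated group = 121/1354 = 0.08936; risk in control = 485/1469 = 0.33016.
Absolute risk reduction = 0.33016 − 0.08936 = 0.24079
NNT = 1 / ARR = 1 / 0.24079 = 4.153 → round up → 5

5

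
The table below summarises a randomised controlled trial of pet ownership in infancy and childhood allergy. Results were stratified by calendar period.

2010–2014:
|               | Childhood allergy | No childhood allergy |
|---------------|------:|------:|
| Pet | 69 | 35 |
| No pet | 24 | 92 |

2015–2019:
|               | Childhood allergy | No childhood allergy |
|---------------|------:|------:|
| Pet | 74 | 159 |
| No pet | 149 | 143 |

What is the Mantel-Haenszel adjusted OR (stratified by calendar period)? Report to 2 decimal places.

OR_MH = Σ(aᵢdᵢ/nᵢ) / Σ(bᵢcᵢ/nᵢ), where nᵢ is the stratum total.
Stratum 1 (2010–2014): n = 220; a·d/n = 69·92/220 = 28.8545; b·c/n = 35·24/220 = 3.8182
Stratum 2 (2015–2019): n = 525; a·d/n = 74·143/525 = 20.1562; b·c/n = 159·149/525 = 45.1257
OR_MH = (28.8545 + 20.1562) / (3.8182 + 45.1257) = 49.0107 / 48.9439 = 1.00137

1.00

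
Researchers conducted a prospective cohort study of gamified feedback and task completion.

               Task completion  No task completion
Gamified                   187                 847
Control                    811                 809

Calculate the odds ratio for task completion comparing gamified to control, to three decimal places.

Cells: a = 187, b = 847, c = 811, d = 809.
OR = (a·d)/(b·c) = (187 × 809) / (847 × 811) = 151283 / 686917 = 0.22023
Exposure is associated with lower odds of task completion (OR = 0.22 < 1).

0.220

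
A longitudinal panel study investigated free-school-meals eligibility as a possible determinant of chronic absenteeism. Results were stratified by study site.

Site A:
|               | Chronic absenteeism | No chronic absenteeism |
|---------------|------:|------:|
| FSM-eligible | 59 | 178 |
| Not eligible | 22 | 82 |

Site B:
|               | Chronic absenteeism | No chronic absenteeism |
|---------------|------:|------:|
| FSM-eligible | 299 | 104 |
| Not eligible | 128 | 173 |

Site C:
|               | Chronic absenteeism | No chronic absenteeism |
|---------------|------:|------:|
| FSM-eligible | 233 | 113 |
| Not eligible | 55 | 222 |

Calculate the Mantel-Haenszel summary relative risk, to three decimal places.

2.094

RR_MH = Σ(aᵢ·n₀ᵢ/nᵢ) / Σ(cᵢ·n₁ᵢ/nᵢ), with n₁ᵢ = aᵢ+bᵢ (exposed), n₀ᵢ = cᵢ+dᵢ (unexposed), nᵢ = n₁ᵢ+n₀ᵢ.
Stratum 1 (Site A): n₁ = 237, n₀ = 104, n = 341; a·n₀/n = 59·104/341 = 17.9941; c·n₁/n = 22·237/341 = 15.2903
Stratum 2 (Site B): n₁ = 403, n₀ = 301, n = 704; a·n₀/n = 299·301/704 = 127.8395; c·n₁/n = 128·403/704 = 73.2727
Stratum 3 (Site C): n₁ = 346, n₀ = 277, n = 623; a·n₀/n = 233·277/623 = 103.5971; c·n₁/n = 55·346/623 = 30.5457
RR_MH = (17.9941 + 127.8395 + 103.5971) / (15.2903 + 73.2727 + 30.5457) = 249.4307 / 119.1088 = 2.09414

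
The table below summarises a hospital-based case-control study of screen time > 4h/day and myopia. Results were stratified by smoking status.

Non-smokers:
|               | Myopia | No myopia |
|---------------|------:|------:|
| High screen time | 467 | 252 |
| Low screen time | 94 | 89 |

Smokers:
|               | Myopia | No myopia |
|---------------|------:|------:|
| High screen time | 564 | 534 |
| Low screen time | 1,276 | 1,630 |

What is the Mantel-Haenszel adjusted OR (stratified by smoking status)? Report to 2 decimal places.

OR_MH = Σ(aᵢdᵢ/nᵢ) / Σ(bᵢcᵢ/nᵢ), where nᵢ is the stratum total.
Stratum 1 (Non-smokers): n = 902; a·d/n = 467·89/902 = 46.0787; b·c/n = 252·94/902 = 26.2616
Stratum 2 (Smokers): n = 4004; a·d/n = 564·1630/4004 = 229.6004; b·c/n = 534·1276/4004 = 170.1758
OR_MH = (46.0787 + 229.6004) / (26.2616 + 170.1758) = 275.6791 / 196.4375 = 1.40339

1.40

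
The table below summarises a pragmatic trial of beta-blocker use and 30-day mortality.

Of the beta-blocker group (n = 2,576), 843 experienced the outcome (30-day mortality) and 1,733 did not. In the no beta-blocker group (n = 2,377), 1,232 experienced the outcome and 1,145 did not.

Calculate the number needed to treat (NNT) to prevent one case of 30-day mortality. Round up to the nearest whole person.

Risk in treated group = 843/2576 = 0.32725; risk in control = 1232/2377 = 0.51830.
Absolute risk reduction = 0.51830 − 0.32725 = 0.19105
NNT = 1 / ARR = 1 / 0.19105 = 5.234 → round up → 6

6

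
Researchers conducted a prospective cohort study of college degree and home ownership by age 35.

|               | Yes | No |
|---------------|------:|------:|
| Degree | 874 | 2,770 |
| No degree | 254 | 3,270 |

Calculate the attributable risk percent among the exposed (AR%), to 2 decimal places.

69.95

Cells: a = 874, b = 2770, c = 254, d = 3270.
Risk in exposed = 874/3644 = 0.23985; risk in unexposed = 254/3524 = 0.07208.
RR = 0.23985/0.07208 = 3.32763
AR% = (RR − 1)/RR × 100 = (3.32763 − 1)/3.32763 × 100 = 69.9486%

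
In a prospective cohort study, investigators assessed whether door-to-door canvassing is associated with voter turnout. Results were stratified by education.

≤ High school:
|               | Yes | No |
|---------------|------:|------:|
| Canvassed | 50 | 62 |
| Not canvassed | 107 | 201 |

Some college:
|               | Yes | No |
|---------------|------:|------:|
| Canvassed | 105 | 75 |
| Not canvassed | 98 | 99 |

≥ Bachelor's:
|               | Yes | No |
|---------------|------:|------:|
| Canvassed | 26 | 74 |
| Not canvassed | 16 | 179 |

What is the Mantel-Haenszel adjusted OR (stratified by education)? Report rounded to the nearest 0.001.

OR_MH = Σ(aᵢdᵢ/nᵢ) / Σ(bᵢcᵢ/nᵢ), where nᵢ is the stratum total.
Stratum 1 (≤ High school): n = 420; a·d/n = 50·201/420 = 23.9286; b·c/n = 62·107/420 = 15.7952
Stratum 2 (Some college): n = 377; a·d/n = 105·99/377 = 27.5729; b·c/n = 75·98/377 = 19.4960
Stratum 3 (≥ Bachelor's): n = 295; a·d/n = 26·179/295 = 15.7763; b·c/n = 74·16/295 = 4.0136
OR_MH = (23.9286 + 27.5729 + 15.7763) / (15.7952 + 19.4960 + 4.0136) = 67.2778 / 39.3048 = 1.71169

1.712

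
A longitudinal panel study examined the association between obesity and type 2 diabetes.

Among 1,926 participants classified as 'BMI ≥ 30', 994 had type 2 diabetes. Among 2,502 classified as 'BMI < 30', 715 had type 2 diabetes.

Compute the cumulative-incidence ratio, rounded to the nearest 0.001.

From the description: a = 994, b = 932, c = 715, d = 1787.
Risk in exposed = 994/1926 = 0.51610; risk in unexposed = 715/2502 = 0.28577.
RR = 0.51610 / 0.28577 = 1.80597
The risk among the exposed is 1.81 times that among the unexposed.

1.806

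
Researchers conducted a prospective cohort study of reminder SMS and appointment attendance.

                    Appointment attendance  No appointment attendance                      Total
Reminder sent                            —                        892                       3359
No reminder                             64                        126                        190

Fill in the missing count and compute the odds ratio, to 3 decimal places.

The missing cell is in the exposed row: 3359 − 892 = 2467.
So a = 2467, b = 892, c = 64, d = 126.
OR = (a·d)/(b·c) = (2467 × 126) / (892 × 64) = 310842 / 57088 = 5.44496

5.445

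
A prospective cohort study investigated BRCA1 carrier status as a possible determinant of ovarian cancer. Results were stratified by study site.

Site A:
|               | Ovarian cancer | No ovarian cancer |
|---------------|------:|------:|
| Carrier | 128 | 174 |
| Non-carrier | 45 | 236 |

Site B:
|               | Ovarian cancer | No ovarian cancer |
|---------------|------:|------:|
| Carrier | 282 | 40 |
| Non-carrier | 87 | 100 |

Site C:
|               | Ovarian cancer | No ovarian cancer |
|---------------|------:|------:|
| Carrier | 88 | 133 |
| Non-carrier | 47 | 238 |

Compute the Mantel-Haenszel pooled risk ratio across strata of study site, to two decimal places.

RR_MH = Σ(aᵢ·n₀ᵢ/nᵢ) / Σ(cᵢ·n₁ᵢ/nᵢ), with n₁ᵢ = aᵢ+bᵢ (exposed), n₀ᵢ = cᵢ+dᵢ (unexposed), nᵢ = n₁ᵢ+n₀ᵢ.
Stratum 1 (Site A): n₁ = 302, n₀ = 281, n = 583; a·n₀/n = 128·281/583 = 61.6947; c·n₁/n = 45·302/583 = 23.3105
Stratum 2 (Site B): n₁ = 322, n₀ = 187, n = 509; a·n₀/n = 282·187/509 = 103.6031; c·n₁/n = 87·322/509 = 55.0373
Stratum 3 (Site C): n₁ = 221, n₀ = 285, n = 506; a·n₀/n = 88·285/506 = 49.5652; c·n₁/n = 47·221/506 = 20.5277
RR_MH = (61.6947 + 103.6031 + 49.5652) / (23.3105 + 55.0373 + 20.5277) = 214.8630 / 98.8755 = 2.17307

2.17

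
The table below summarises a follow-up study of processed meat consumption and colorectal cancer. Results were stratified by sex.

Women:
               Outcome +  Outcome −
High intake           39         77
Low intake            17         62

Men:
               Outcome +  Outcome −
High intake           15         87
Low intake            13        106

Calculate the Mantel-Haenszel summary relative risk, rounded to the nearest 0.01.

RR_MH = Σ(aᵢ·n₀ᵢ/nᵢ) / Σ(cᵢ·n₁ᵢ/nᵢ), with n₁ᵢ = aᵢ+bᵢ (exposed), n₀ᵢ = cᵢ+dᵢ (unexposed), nᵢ = n₁ᵢ+n₀ᵢ.
Stratum 1 (Women): n₁ = 116, n₀ = 79, n = 195; a·n₀/n = 39·79/195 = 15.8000; c·n₁/n = 17·116/195 = 10.1128
Stratum 2 (Men): n₁ = 102, n₀ = 119, n = 221; a·n₀/n = 15·119/221 = 8.0769; c·n₁/n = 13·102/221 = 6.0000
RR_MH = (15.8000 + 8.0769) / (10.1128 + 6.0000) = 23.8769 / 16.1128 = 1.48186

1.48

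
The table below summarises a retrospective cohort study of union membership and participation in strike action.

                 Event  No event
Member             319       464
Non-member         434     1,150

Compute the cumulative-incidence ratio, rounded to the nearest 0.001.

1.487

Cells: a = 319, b = 464, c = 434, d = 1150.
Risk in exposed = 319/783 = 0.40741; risk in unexposed = 434/1584 = 0.27399.
RR = 0.40741 / 0.27399 = 1.48694
The risk among the exposed is 1.49 times that among the unexposed.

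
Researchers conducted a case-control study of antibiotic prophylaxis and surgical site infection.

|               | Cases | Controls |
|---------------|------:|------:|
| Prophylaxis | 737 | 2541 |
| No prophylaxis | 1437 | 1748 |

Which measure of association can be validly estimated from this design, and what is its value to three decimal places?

Cells: a = 737, b = 2541, c = 1437, d = 1748.
This is a case-control study: participants were sampled on outcome status, so risks in the source population cannot be estimated directly — relative risk is not valid here. The odds ratio is the appropriate measure.
OR = (a·d)/(b·c) = (737 × 1748) / (2541 × 1437) = 1288276 / 3651417 = 0.35282

0.353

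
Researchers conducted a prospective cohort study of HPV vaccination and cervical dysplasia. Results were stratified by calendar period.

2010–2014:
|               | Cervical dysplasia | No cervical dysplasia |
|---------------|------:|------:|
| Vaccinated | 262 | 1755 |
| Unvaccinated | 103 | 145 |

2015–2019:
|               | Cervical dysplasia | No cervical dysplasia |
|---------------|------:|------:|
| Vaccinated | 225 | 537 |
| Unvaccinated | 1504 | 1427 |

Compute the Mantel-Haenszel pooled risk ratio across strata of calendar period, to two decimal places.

0.52

RR_MH = Σ(aᵢ·n₀ᵢ/nᵢ) / Σ(cᵢ·n₁ᵢ/nᵢ), with n₁ᵢ = aᵢ+bᵢ (exposed), n₀ᵢ = cᵢ+dᵢ (unexposed), nᵢ = n₁ᵢ+n₀ᵢ.
Stratum 1 (2010–2014): n₁ = 2017, n₀ = 248, n = 2265; a·n₀/n = 262·248/2265 = 28.6870; c·n₁/n = 103·2017/2265 = 91.7223
Stratum 2 (2015–2019): n₁ = 762, n₀ = 2931, n = 3693; a·n₀/n = 225·2931/3693 = 178.5743; c·n₁/n = 1504·762/3693 = 310.3298
RR_MH = (28.6870 + 178.5743) / (91.7223 + 310.3298) = 207.2613 / 402.0521 = 0.51551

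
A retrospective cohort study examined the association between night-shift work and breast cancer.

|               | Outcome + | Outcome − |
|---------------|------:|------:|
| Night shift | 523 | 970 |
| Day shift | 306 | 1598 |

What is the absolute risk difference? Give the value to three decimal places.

0.190

Cells: a = 523, b = 970, c = 306, d = 1598.
Risk in exposed = 523/1493 = 0.350301; risk in unexposed = 306/1904 = 0.160714.
Risk difference = 0.350301 − 0.160714 = 0.189587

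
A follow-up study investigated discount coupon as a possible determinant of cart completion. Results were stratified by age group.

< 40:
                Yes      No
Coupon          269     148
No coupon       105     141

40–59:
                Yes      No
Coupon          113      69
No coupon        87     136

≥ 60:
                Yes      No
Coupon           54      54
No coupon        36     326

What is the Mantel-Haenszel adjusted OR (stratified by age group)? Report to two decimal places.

3.13

OR_MH = Σ(aᵢdᵢ/nᵢ) / Σ(bᵢcᵢ/nᵢ), where nᵢ is the stratum total.
Stratum 1 (< 40): n = 663; a·d/n = 269·141/663 = 57.2081; b·c/n = 148·105/663 = 23.4389
Stratum 2 (40–59): n = 405; a·d/n = 113·136/405 = 37.9457; b·c/n = 69·87/405 = 14.8222
Stratum 3 (≥ 60): n = 470; a·d/n = 54·326/470 = 37.4553; b·c/n = 54·36/470 = 4.1362
OR_MH = (57.2081 + 37.9457 + 37.4553) / (23.4389 + 14.8222 + 4.1362) = 132.6091 / 42.3973 = 3.12777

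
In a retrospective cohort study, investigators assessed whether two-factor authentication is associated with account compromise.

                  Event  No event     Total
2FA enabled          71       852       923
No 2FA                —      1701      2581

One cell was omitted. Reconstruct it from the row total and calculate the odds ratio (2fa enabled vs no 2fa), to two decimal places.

0.16

The missing cell is in the unexposed row: 2581 − 1701 = 880.
So a = 71, b = 852, c = 880, d = 1701.
OR = (a·d)/(b·c) = (71 × 1701) / (852 × 880) = 120771 / 749760 = 0.16108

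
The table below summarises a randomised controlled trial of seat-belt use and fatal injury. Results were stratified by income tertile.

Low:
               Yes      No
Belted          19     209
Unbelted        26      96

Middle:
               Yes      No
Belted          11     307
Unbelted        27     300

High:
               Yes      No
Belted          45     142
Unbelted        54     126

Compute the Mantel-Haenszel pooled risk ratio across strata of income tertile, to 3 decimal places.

0.593

RR_MH = Σ(aᵢ·n₀ᵢ/nᵢ) / Σ(cᵢ·n₁ᵢ/nᵢ), with n₁ᵢ = aᵢ+bᵢ (exposed), n₀ᵢ = cᵢ+dᵢ (unexposed), nᵢ = n₁ᵢ+n₀ᵢ.
Stratum 1 (Low): n₁ = 228, n₀ = 122, n = 350; a·n₀/n = 19·122/350 = 6.6229; c·n₁/n = 26·228/350 = 16.9371
Stratum 2 (Middle): n₁ = 318, n₀ = 327, n = 645; a·n₀/n = 11·327/645 = 5.5767; c·n₁/n = 27·318/645 = 13.3116
Stratum 3 (High): n₁ = 187, n₀ = 180, n = 367; a·n₀/n = 45·180/367 = 22.0708; c·n₁/n = 54·187/367 = 27.5150
RR_MH = (6.6229 + 5.5767 + 22.0708) / (16.9371 + 13.3116 + 27.5150) = 34.2704 / 57.7638 = 0.59329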